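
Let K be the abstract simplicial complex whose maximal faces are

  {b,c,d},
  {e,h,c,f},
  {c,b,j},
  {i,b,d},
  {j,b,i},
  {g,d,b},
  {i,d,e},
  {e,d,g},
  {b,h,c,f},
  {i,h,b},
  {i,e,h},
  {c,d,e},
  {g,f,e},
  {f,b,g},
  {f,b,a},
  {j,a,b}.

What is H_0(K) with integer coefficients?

Fix the vertex order a < b < c < d < e < f < g < h < i < j and write every simplex with vertices in increasing order. Then dim K = 3 and the simplices of K are:

  0-simplices (10): a, b, c, d, e, f, g, h, i, j
  1-simplices (26): ab, af, aj, bc, bd, bf, bg, bh, bi, bj, cd, ce, cf, ch, cj, de, dg, di, ef, eg, eh, ei, fg, fh, hi, ij
  2-simplices (21): abf, abj, bcd, bcf, bch, bcj, bdg, bdi, bfg, bfh, bhi, bij, cde, cef, ceh, cfh, deg, dei, efg, efh, ehi
  3-simplices (2): bcfh, cefh

giving chain groups C_0 ≅ Z^10, C_1 ≅ Z^26, C_2 ≅ Z^21, C_3 ≅ Z^2.

The boundary map ∂_1: C_1 → C_0 is given by ∂[p,q] = [q] − [p]. For instance
  ∂ef = f − e.
The resulting 10×26 matrix has rank 9, and its Smith normal form has invariant factors (1,1,1,1,1,1,1,1,1).

The boundary map ∂_2: C_2 → C_1 maps a triangle to the signed sum of its edges. For instance
  ∂bfh = fh − bh + bf,
  ∂ceh = eh − ch + ce.
The 26×21 boundary matrix has rank 17 and Smith normal form diag(1,1,1,1,1,1,1,1,1,1,1,1,1,1,1,1,1).

The boundary map ∂_3: C_3 → C_2 sends each 3-simplex σ to the alternating sum Σ_i (−1)^i (σ with its i-th vertex removed). For instance
  ∂cefh = efh − cfh + ceh − cef,
  ∂bcfh = cfh − bfh + bch − bcf.
As a 21×2 matrix over Z this has rank 2, with invariant factors (1,1).

Now H_k = ker ∂_k / im ∂_{k+1}, so:

  H_0: rank C_0 − rank ∂_1 = 10 − 9 = 1, and the invariant factors of ∂_1 are all 1, so H_0 = Z.

H_0 = Z.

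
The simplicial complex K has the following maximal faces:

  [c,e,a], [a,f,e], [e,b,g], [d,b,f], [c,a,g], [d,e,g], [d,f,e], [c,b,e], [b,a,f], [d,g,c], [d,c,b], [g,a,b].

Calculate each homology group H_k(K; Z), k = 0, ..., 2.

H_0 = Z,  H_1 = Z/2,  H_2 = 0.

Fix the vertex order a < b < c < d < e < f < g and write every simplex with vertices in increasing order. Then dim K = 2 and the simplices of K are:

  0-simplices (7): a, b, c, d, e, f, g
  1-simplices (18): ab, ac, ae, af, ag, bc, bd, be, bf, bg, cd, ce, cg, de, df, dg, ef, eg
  2-simplices (12): abf, abg, ace, acg, aef, bcd, bce, bdf, beg, cdg, def, deg

giving chain groups C_0 ≅ Z^7, C_1 ≅ Z^18, C_2 ≅ Z^12.

∂_1: C_1 → C_0 sends each edge [p,q] (with p < q) to q − p. For instance
  ∂dg = g − d.
As a 7×18 matrix over Z this has rank 6, with invariant factors (1,1,1,1,1,1).

∂_2: C_2 → C_1 maps a triangle to the signed sum of its edges. For instance
  ∂ace = ce − ae + ac,
  ∂aef = ef − af + ae.
The 18×12 boundary matrix has rank 12 and Smith normal form diag(1,1,1,1,1,1,1,1,1,1,1,2).

Reading off H_k = ker ∂_k / im ∂_{k+1}:

  H_0: rank C_0 − rank ∂_1 = 7 − 6 = 1, and the invariant factors of ∂_1 are all 1, so H_0 = Z.
  H_1: rank ker ∂_1 − rank ∂_2 = (18 − 6) − 12 = 0, and ∂_2 has invariant factor 2 > 1, so H_1 = Z/2.
  H_2: rank ker ∂_2 − rank ∂_3 = (12 − 12) − 0 = 0, and there is no ∂_3, so H_2 = 0.

As a check, the Euler characteristic is 7 − 18 + 12 = 1, which agrees with 1 − 0 + 0 = 1.
(K is a triangulation of the real projective plane RP^2.)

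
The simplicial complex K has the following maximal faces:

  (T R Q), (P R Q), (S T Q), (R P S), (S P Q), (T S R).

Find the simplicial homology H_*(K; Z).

H_0 ≅ Z,  H_1 = 0,  H_2 ≅ Z.

Order the vertices as P < Q < R < S < T. Listing each simplex with vertices in this order, K has dimension 2 with simplices:

  0-simplices (5): P, Q, R, S, T
  1-simplices (9): PQ, PR, PS, QR, QS, QT, RS, RT, ST
  2-simplices (6): PQR, PQS, PRS, QRT, QST, RST

giving chain groups C_0 ≅ Z^5, C_1 ≅ Z^9, C_2 ≅ Z^6.

The boundary map ∂_1: C_1 → C_0 maps an edge to its endpoints' difference, ∂[p,q] = q − p. For instance
  ∂RS = S − R.
The resulting 5×9 matrix has rank 4, and its Smith normal form has invariant factors (1,1,1,1).

The boundary map ∂_2: C_2 → C_1 sends each 2-simplex [p,q,r] to [q,r] − [p,r] + [p,q]. For instance
  ∂QST = ST − QT + QS,
  ∂QRT = RT − QT + QR.
As a 9×6 matrix over Z this has rank 5, with invariant factors (1,1,1,1,1).

Reading off H_k = ker ∂_k / im ∂_{k+1}:

  H_0: rank C_0 − rank ∂_1 = 5 − 4 = 1, and the invariant factors of ∂_1 are all 1, so H_0 = Z.
  H_1: rank ker ∂_1 − rank ∂_2 = (9 − 4) − 5 = 0, and the invariant factors of ∂_2 are all 1, so H_1 = 0.
  H_2: rank ker ∂_2 − rank ∂_3 = (6 − 5) − 0 = 1, and there is no ∂_3, so H_2 = Z.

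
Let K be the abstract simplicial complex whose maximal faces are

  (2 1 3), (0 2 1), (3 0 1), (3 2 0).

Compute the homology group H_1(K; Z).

We work with the vertex ordering 0 < 1 < 2 < 3. The simplices of K, each written with vertices in increasing order, are:

  0-simplices (4): [0], [1], [2], [3]
  1-simplices (6): [0,1], [0,2], [0,3], [1,2], [1,3], [2,3]
  2-simplices (4): [0,1,2], [0,1,3], [0,2,3], [1,2,3]

Hence C_0 ≅ Z^4, C_1 ≅ Z^6, C_2 ≅ Z^4.

The boundary map ∂_1: C_1 → C_0 sends each edge [p,q] (with p < q) to q − p. For instance
  ∂[0,1] = [1] − [0].
The 4×6 boundary matrix has rank 3 and Smith normal form diag(1,1,1).

Boundary ∂_2: C_2 → C_1 acts by ∂[p,q,r] = [q,r] − [p,r] + [p,q]. For instance
  ∂[0,1,2] = [1,2] − [0,2] + [0,1],
  ∂[0,1,3] = [1,3] − [0,3] + [0,1].
The resulting 6×4 matrix has rank 3, and its Smith normal form has invariant factors (1,1,1).

From H_k ≅ ker(∂_k) / im(∂_{k+1}) we obtain:

  H_1: rank ker ∂_1 − rank ∂_2 = (6 − 3) − 3 = 0, and the invariant factors of ∂_2 are all 1, so H_1 = 0.

H_1 ≅ 0.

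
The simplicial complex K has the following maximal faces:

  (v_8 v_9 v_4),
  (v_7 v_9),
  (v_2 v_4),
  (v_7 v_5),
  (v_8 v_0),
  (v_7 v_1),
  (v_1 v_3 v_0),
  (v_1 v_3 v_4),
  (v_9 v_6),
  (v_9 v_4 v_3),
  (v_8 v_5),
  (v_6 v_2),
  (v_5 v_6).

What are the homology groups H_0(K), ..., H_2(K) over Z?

We work with the vertex ordering v_0 < v_1 < v_2 < v_3 < v_4 < v_5 < v_6 < v_7 < v_8 < v_9. The simplices of K, each written with vertices in increasing order, are:

  0-simplices (10): [v_0], [v_1], [v_2], [v_3], [v_4], [v_5], [v_6], [v_7], [v_8], [v_9]
  1-simplices (18): (18 of them)
  2-simplices (4): [v_0,v_1,v_3], [v_1,v_3,v_4], [v_3,v_4,v_9], [v_4,v_8,v_9]

so the chain groups are C_0 ≅ Z^10, C_1 ≅ Z^18, C_2 ≅ Z^4.

Boundary ∂_1: C_1 → C_0 sends each edge [p,q] (with p < q) to q − p. For instance
  ∂[v_0,v_1] = [v_1] − [v_0].
The resulting 10×18 matrix has rank 9, and its Smith normal form has invariant factors (1,1,1,1,1,1,1,1,1).

∂_2: C_2 → C_1 maps a triangle to the signed sum of its edges. For instance
  ∂[v_4,v_8,v_9] = [v_8,v_9] − [v_4,v_9] + [v_4,v_8],
  ∂[v_3,v_4,v_9] = [v_4,v_9] − [v_3,v_9] + [v_3,v_4].
The 18×4 boundary matrix has rank 4 and Smith normal form diag(1,1,1,1).

Computing H_k = (kernel of ∂_k) / (image of ∂_{k+1}):

  H_0: rank C_0 − rank ∂_1 = 10 − 9 = 1, and the invariant factors of ∂_1 are all 1, so H_0 ≅ Z.
  H_1: rank ker ∂_1 − rank ∂_2 = (18 − 9) − 4 = 5, and the invariant factors of ∂_2 are all 1, so H_1 ≅ Z^5.
  H_2: rank ker ∂_2 − rank ∂_3 = (4 − 4) − 0 = 0, and there is no ∂_3, so H_2 ≅ 0.

As a check, the Euler characteristic is 10 − 18 + 4 = -4, which agrees with 1 − 5 + 0 = -4.

H_0 ≅ Z,  H_1 ≅ Z^5,  H_2 = 0.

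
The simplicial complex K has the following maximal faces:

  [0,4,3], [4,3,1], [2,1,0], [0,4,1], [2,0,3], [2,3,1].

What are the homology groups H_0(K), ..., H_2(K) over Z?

Order the vertices as 0 < 1 < 2 < 3 < 4. Listing each simplex with vertices in this order, K has dimension 2 with simplices:

  0-simplices (5): [0], [1], [2], [3], [4]
  1-simplices (9): [0,1], [0,2], [0,3], [0,4], [1,2], [1,3], [1,4], [2,3], [3,4]
  2-simplices (6): [0,1,2], [0,1,4], [0,2,3], [0,3,4], [1,2,3], [1,3,4]

Hence C_0 ≅ Z^5, C_1 ≅ Z^9, C_2 ≅ Z^6.

∂_1: C_1 → C_0 maps an edge to its endpoints' difference, ∂[p,q] = q − p. For instance
  ∂[1,3] = [3] − [1].
The resulting 5×9 matrix has rank 4, and its Smith normal form has invariant factors (1,1,1,1).

Boundary ∂_2: C_2 → C_1 maps a triangle to the signed sum of its edges. For instance
  ∂[0,3,4] = [3,4] − [0,4] + [0,3],
  ∂[1,2,3] = [2,3] − [1,3] + [1,2].
As a 9×6 matrix over Z this has rank 5, with invariant factors (1,1,1,1,1).

Reading off H_k = ker ∂_k / im ∂_{k+1}:

  H_0: rank C_0 − rank ∂_1 = 5 − 4 = 1, and the invariant factors of ∂_1 are all 1, so H_0 = Z.
  H_1: rank ker ∂_1 − rank ∂_2 = (9 − 4) − 5 = 0, and the invariant factors of ∂_2 are all 1, so H_1 = 0.
  H_2: rank ker ∂_2 − rank ∂_3 = (6 − 5) − 0 = 1, and there is no ∂_3, so H_2 = Z.

(K is a triangulation of the 2-sphere S^2.)

H_0 = Z,  H_1 = 0,  H_2 = Z.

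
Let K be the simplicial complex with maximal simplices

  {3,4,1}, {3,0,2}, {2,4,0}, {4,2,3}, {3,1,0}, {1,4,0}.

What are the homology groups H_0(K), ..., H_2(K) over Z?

H_0 ≅ Z,  H_1 = 0,  H_2 ≅ Z.

Order the vertices as 0 < 1 < 2 < 3 < 4. Listing each simplex with vertices in this order, K has dimension 2 with simplices:

  0-simplices (5): [0], [1], [2], [3], [4]
  1-simplices (9): [0,1], [0,2], [0,3], [0,4], [1,3], [1,4], [2,3], [2,4], [3,4]
  2-simplices (6): [0,1,3], [0,1,4], [0,2,3], [0,2,4], [1,3,4], [2,3,4]

Hence C_0 ≅ Z^5, C_1 ≅ Z^9, C_2 ≅ Z^6.

The boundary map ∂_1: C_1 → C_0 sends each edge [p,q] (with p < q) to q − p. For instance
  ∂[0,2] = [2] − [0].
This gives a 5×9 integer matrix of rank 4; reducing to Smith normal form yields diagonal entries (1,1,1,1).

Boundary ∂_2: C_2 → C_1 acts by ∂[p,q,r] = [q,r] − [p,r] + [p,q]. For instance
  ∂[1,3,4] = [3,4] − [1,4] + [1,3],
  ∂[2,3,4] = [3,4] − [2,4] + [2,3].
As a 9×6 matrix over Z this has rank 5, with invariant factors (1,1,1,1,1).

Computing H_k = (kernel of ∂_k) / (image of ∂_{k+1}):

  H_0: rank C_0 − rank ∂_1 = 5 − 4 = 1, and the invariant factors of ∂_1 are all 1, so H_0 ≅ Z.
  H_1: rank ker ∂_1 − rank ∂_2 = (9 − 4) − 5 = 0, and the invariant factors of ∂_2 are all 1, so H_1 ≅ 0.
  H_2: rank ker ∂_2 − rank ∂_3 = (6 − 5) − 0 = 1, and there is no ∂_3, so H_2 ≅ Z.

As a check, the Euler characteristic is 5 − 9 + 6 = 2, which agrees with 1 − 0 + 1 = 2.
(K is a triangulation of the 2-sphere S^2.)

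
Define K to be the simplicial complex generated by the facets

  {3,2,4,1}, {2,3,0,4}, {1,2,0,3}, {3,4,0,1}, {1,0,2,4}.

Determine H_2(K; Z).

Order the vertices as 0 < 1 < 2 < 3 < 4. Listing each simplex with vertices in this order, K has dimension 3 with simplices:

  0-simplices (5): [0], [1], [2], [3], [4]
  1-simplices (10): [0,1], [0,2], [0,3], [0,4], [1,2], [1,3], [1,4], [2,3], [2,4], [3,4]
  2-simplices (10): [0,1,2], [0,1,3], [0,1,4], [0,2,3], [0,2,4], [0,3,4], [1,2,3], [1,2,4], [1,3,4], [2,3,4]
  3-simplices (5): [0,1,2,3], [0,1,2,4], [0,1,3,4], [0,2,3,4], [1,2,3,4]

so the chain groups are C_0 ≅ Z^5, C_1 ≅ Z^10, C_2 ≅ Z^10, C_3 ≅ Z^5.

The boundary map ∂_1: C_1 → C_0 maps an edge to its endpoints' difference, ∂[p,q] = q − p. For instance
  ∂[2,4] = [4] − [2].
The resulting 5×10 matrix has rank 4, and its Smith normal form has invariant factors (1,1,1,1).

The boundary map ∂_2: C_2 → C_1 acts by ∂[p,q,r] = [q,r] − [p,r] + [p,q]. For instance
  ∂[0,1,2] = [1,2] − [0,2] + [0,1],
  ∂[1,2,4] = [2,4] − [1,4] + [1,2].
This gives a 10×10 integer matrix of rank 6; reducing to Smith normal form yields diagonal entries (1,1,1,1,1,1).

Boundary ∂_3: C_3 → C_2 sends each 3-simplex σ to the alternating sum Σ_i (−1)^i (σ with its i-th vertex removed). For instance
  ∂[0,1,2,3] = [1,2,3] − [0,2,3] + [0,1,3] − [0,1,2],
  ∂[1,2,3,4] = [2,3,4] − [1,3,4] + [1,2,4] − [1,2,3].
This gives a 10×5 integer matrix of rank 4; reducing to Smith normal form yields diagonal entries (1,1,1,1).

Now H_k = ker ∂_k / im ∂_{k+1}, so:

  H_2: rank ker ∂_2 − rank ∂_3 = (10 − 6) − 4 = 0, and the invariant factors of ∂_3 are all 1, so H_2 ≅ 0.

H_2 ≅ 0.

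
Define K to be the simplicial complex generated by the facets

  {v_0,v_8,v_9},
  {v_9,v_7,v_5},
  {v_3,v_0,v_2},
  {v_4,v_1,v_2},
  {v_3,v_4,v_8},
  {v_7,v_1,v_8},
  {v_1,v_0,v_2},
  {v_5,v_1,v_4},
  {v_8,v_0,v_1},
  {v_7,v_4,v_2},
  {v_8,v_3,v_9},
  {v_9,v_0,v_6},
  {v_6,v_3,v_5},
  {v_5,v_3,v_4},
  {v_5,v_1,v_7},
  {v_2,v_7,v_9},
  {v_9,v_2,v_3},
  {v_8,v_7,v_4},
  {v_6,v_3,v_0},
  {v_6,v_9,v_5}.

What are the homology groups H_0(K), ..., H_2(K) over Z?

H_0 ≅ Z,  H_1 ≅ Z ⊕ Z/2Z,  H_2 = 0.

Order the vertices as v_0 < v_1 < v_2 < v_3 < v_4 < v_5 < v_6 < v_7 < v_8 < v_9. Listing each simplex with vertices in this order, K has dimension 2 with simplices:

  0-simplices (10): [v_0], [v_1], [v_2], [v_3], [v_4], [v_5], [v_6], [v_7], [v_8], [v_9]
  1-simplices (30): (30 of them)
  2-simplices (20): (20 of them)

Hence C_0 ≅ Z^10, C_1 ≅ Z^30, C_2 ≅ Z^20.

The boundary map ∂_1: C_1 → C_0 is given by ∂[p,q] = [q] − [p]. For instance
  ∂[v_5,v_6] = [v_6] − [v_5].
The 10×30 boundary matrix has rank 9 and Smith normal form diag(1,1,1,1,1,1,1,1,1).

∂_2: C_2 → C_1 acts by ∂[p,q,r] = [q,r] − [p,r] + [p,q]. For instance
  ∂[v_1,v_2,v_4] = [v_2,v_4] − [v_1,v_4] + [v_1,v_2],
  ∂[v_3,v_8,v_9] = [v_8,v_9] − [v_3,v_9] + [v_3,v_8].
This gives a 30×20 integer matrix of rank 20; reducing to Smith normal form yields diagonal entries (1,1,1,1,1,1,1,1,1,1,1,1,1,1,1,1,1,1,1,2).

Reading off H_k = ker ∂_k / im ∂_{k+1}:

  H_0: rank C_0 − rank ∂_1 = 10 − 9 = 1, and the invariant factors of ∂_1 are all 1, so H_0 = Z.
  H_1: rank ker ∂_1 − rank ∂_2 = (30 − 9) − 20 = 1, and ∂_2 has invariant factor 2 > 1, so H_1 = Z ⊕ Z/2Z.
  H_2: rank ker ∂_2 − rank ∂_3 = (20 − 20) − 0 = 0, and there is no ∂_3, so H_2 = 0.

(K is a triangulation of the Klein bottle.)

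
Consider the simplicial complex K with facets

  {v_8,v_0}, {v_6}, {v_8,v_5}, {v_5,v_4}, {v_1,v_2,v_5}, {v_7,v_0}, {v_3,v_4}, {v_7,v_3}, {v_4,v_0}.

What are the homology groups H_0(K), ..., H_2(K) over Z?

Fix the vertex order v_0 < v_1 < v_2 < v_3 < v_4 < v_5 < v_6 < v_7 < v_8 and write every simplex with vertices in increasing order. Then dim K = 2 and the simplices of K are:

  0-simplices (9): [v_0], [v_1], [v_2], [v_3], [v_4], [v_5], [v_6], [v_7], [v_8]
  1-simplices (10): [v_0,v_4], [v_0,v_7], [v_0,v_8], [v_1,v_2], [v_1,v_5], [v_2,v_5], [v_3,v_4], [v_3,v_7], [v_4,v_5], [v_5,v_8]
  2-simplices (1): [v_1,v_2,v_5]

giving chain groups C_0 ≅ Z^9, C_1 ≅ Z^10, C_2 ≅ Z^1.

∂_1: C_1 → C_0 maps an edge to its endpoints' difference, ∂[p,q] = q − p.
The 9×10 boundary matrix has rank 7 and Smith normal form diag(1,1,1,1,1,1,1).

The boundary map ∂_2: C_2 → C_1 sends each 2-simplex [p,q,r] to [q,r] − [p,r] + [p,q]. For instance
  ∂[v_1,v_2,v_5] = [v_2,v_5] − [v_1,v_5] + [v_1,v_2].
As a 10×1 matrix over Z this has rank 1, with invariant factors (1).

Reading off H_k = ker ∂_k / im ∂_{k+1}:

  H_0: rank C_0 − rank ∂_1 = 9 − 7 = 2, and the invariant factors of ∂_1 are all 1, so H_0 = Z^2.
  H_1: rank ker ∂_1 − rank ∂_2 = (10 − 7) − 1 = 2, and the invariant factors of ∂_2 are all 1, so H_1 = Z^2.
  H_2: rank ker ∂_2 − rank ∂_3 = (1 − 1) − 0 = 0, and there is no ∂_3, so H_2 = 0.

H_0 ≅ Z^2,  H_1 ≅ Z^2,  H_2 = 0.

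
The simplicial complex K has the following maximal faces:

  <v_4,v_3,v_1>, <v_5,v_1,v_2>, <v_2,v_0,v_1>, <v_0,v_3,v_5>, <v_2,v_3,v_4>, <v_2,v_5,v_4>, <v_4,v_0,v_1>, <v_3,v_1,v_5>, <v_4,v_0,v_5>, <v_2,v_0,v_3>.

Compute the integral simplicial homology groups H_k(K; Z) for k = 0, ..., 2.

Take the total order v_0 < v_1 < v_2 < v_3 < v_4 < v_5 on the vertex set. Then K (dimension 2) consists of the simplices:

  0-simplices (6): [v_0], [v_1], [v_2], [v_3], [v_4], [v_5]
  1-simplices (15): (15 of them)
  2-simplices (10): [v_0,v_1,v_2], [v_0,v_1,v_4], [v_0,v_2,v_3], [v_0,v_3,v_5], [v_0,v_4,v_5], [v_1,v_2,v_5], [v_1,v_3,v_4], [v_1,v_3,v_5], [v_2,v_3,v_4], [v_2,v_4,v_5]

Hence C_0 ≅ Z^6, C_1 ≅ Z^15, C_2 ≅ Z^10.

Boundary ∂_1: C_1 → C_0 maps an edge to its endpoints' difference, ∂[p,q] = q − p. For instance
  ∂[v_3,v_5] = [v_5] − [v_3].
As a 6×15 matrix over Z this has rank 5, with invariant factors (1,1,1,1,1).

Boundary ∂_2: C_2 → C_1 acts by ∂[p,q,r] = [q,r] − [p,r] + [p,q]. For instance
  ∂[v_2,v_3,v_4] = [v_3,v_4] − [v_2,v_4] + [v_2,v_3],
  ∂[v_0,v_3,v_5] = [v_3,v_5] − [v_0,v_5] + [v_0,v_3].
The resulting 15×10 matrix has rank 10, and its Smith normal form has invariant factors (1,1,1,1,1,1,1,1,1,2).

Reading off H_k = ker ∂_k / im ∂_{k+1}:

  H_0: rank C_0 − rank ∂_1 = 6 − 5 = 1, and the invariant factors of ∂_1 are all 1, so H_0 = Z.
  H_1: rank ker ∂_1 − rank ∂_2 = (15 − 5) − 10 = 0, and ∂_2 has invariant factor 2 > 1, so H_1 = Z_2.
  H_2: rank ker ∂_2 − rank ∂_3 = (10 − 10) − 0 = 0, and there is no ∂_3, so H_2 = 0.

(K is a triangulation of the real projective plane RP^2.)

H_0 ≅ Z,  H_1 ≅ Z_2,  H_2 = 0.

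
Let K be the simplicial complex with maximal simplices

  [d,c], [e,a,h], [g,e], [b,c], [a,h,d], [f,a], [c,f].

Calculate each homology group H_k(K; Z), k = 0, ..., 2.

Fix the vertex order a < b < c < d < e < f < g < h and write every simplex with vertices in increasing order. Then dim K = 2 and the simplices of K are:

  0-simplices (8): a, b, c, d, e, f, g, h
  1-simplices (10): ad, ae, af, ah, bc, cd, cf, dh, eg, eh
  2-simplices (2): adh, aeh

so the chain groups are C_0 ≅ Z^8, C_1 ≅ Z^10, C_2 ≅ Z^2.

Boundary ∂_1: C_1 → C_0 maps an edge to its endpoints' difference, ∂[p,q] = q − p. For instance
  ∂bc = c − b.
The resulting 8×10 matrix has rank 7, and its Smith normal form has invariant factors (1,1,1,1,1,1,1).

Boundary ∂_2: C_2 → C_1 maps a triangle to the signed sum of its edges. For instance
  ∂adh = dh − ah + ad,
  ∂aeh = eh − ah + ae.
This gives a 10×2 integer matrix of rank 2; reducing to Smith normal form yields diagonal entries (1,1).

Reading off H_k = ker ∂_k / im ∂_{k+1}:

  H_0: rank C_0 − rank ∂_1 = 8 − 7 = 1, and the invariant factors of ∂_1 are all 1, so H_0 = Z.
  H_1: rank ker ∂_1 − rank ∂_2 = (10 − 7) − 2 = 1, and the invariant factors of ∂_2 are all 1, so H_1 = Z.
  H_2: rank ker ∂_2 − rank ∂_3 = (2 − 2) − 0 = 0, and there is no ∂_3, so H_2 = 0.

As a check, the Euler characteristic is 8 − 10 + 2 = 0, which agrees with 1 − 1 + 0 = 0.

H_0 = Z,  H_1 = Z,  H_2 = 0.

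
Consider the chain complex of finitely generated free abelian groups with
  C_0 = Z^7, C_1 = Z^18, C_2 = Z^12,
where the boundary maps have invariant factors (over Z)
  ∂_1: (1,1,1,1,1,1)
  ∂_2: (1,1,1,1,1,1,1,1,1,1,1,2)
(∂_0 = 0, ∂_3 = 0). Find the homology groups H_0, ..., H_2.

H_0: b_0 = 7 − 0 − 6 = 1; torsion from ∂_1 factors > 1: none. So H_0 ≅ Z.
H_1: b_1 = 18 − 6 − 12 = 0; torsion from ∂_2 factors > 1: [2]. So H_1 ≅ Z/2.
H_2: b_2 = 12 − 12 − 0 = 0; torsion from ∂_3 factors > 1: none. So H_2 ≅ 0.

H_0 ≅ Z,  H_1 ≅ Z/2,  H_2 = 0.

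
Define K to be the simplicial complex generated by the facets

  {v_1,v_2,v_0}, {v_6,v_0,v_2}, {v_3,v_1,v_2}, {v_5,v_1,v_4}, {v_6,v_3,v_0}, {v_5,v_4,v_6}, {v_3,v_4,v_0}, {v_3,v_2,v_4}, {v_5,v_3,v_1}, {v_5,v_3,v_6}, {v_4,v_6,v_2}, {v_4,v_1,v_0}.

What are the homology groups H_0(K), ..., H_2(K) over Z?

H_0 ≅ Z,  H_1 ≅ Z/2Z,  H_2 = 0.

Order the vertices as v_0 < v_1 < v_2 < v_3 < v_4 < v_5 < v_6. Listing each simplex with vertices in this order, K has dimension 2 with simplices:

  0-simplices (7): [v_0], [v_1], [v_2], [v_3], [v_4], [v_5], [v_6]
  1-simplices (18): (18 of them)
  2-simplices (12): (12 of them)

so the chain groups are C_0 ≅ Z^7, C_1 ≅ Z^18, C_2 ≅ Z^12.

The boundary map ∂_1: C_1 → C_0 maps an edge to its endpoints' difference, ∂[p,q] = q − p. For instance
  ∂[v_0,v_3] = [v_3] − [v_0].
The resulting 7×18 matrix has rank 6, and its Smith normal form has invariant factors (1,1,1,1,1,1).

The boundary map ∂_2: C_2 → C_1 sends each 2-simplex [p,q,r] to [q,r] − [p,r] + [p,q]. For instance
  ∂[v_0,v_1,v_2] = [v_1,v_2] − [v_0,v_2] + [v_0,v_1],
  ∂[v_1,v_4,v_5] = [v_4,v_5] − [v_1,v_5] + [v_1,v_4].
The 18×12 boundary matrix has rank 12 and Smith normal form diag(1,1,1,1,1,1,1,1,1,1,1,2).

From H_k ≅ ker(∂_k) / im(∂_{k+1}) we obtain:

  H_0: rank C_0 − rank ∂_1 = 7 − 6 = 1, and the invariant factors of ∂_1 are all 1, so H_0 = Z.
  H_1: rank ker ∂_1 − rank ∂_2 = (18 − 6) − 12 = 0, and ∂_2 has invariant factor 2 > 1, so H_1 = Z/2Z.
  H_2: rank ker ∂_2 − rank ∂_3 = (12 − 12) − 0 = 0, and there is no ∂_3, so H_2 = 0.

As a check, the Euler characteristic is 7 − 18 + 12 = 1, which agrees with 1 − 0 + 0 = 1.
(K is a triangulation of the real projective plane RP^2.)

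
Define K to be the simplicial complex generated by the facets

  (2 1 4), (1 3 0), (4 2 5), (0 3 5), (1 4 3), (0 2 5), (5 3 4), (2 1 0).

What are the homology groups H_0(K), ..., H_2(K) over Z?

H_0 ≅ Z,  H_1 = 0,  H_2 ≅ Z.

Order the vertices as 0 < 1 < 2 < 3 < 4 < 5. Listing each simplex with vertices in this order, K has dimension 2 with simplices:

  0-simplices (6): [0], [1], [2], [3], [4], [5]
  1-simplices (12): [0,1], [0,2], [0,3], [0,5], [1,2], [1,3], [1,4], [2,4], [2,5], [3,4], [3,5], [4,5]
  2-simplices (8): [0,1,2], [0,1,3], [0,2,5], [0,3,5], [1,2,4], [1,3,4], [2,4,5], [3,4,5]

so the chain groups are C_0 ≅ Z^6, C_1 ≅ Z^12, C_2 ≅ Z^8.

∂_1: C_1 → C_0 sends each edge [p,q] (with p < q) to q − p. For instance
  ∂[3,5] = [5] − [3].
The resulting 6×12 matrix has rank 5, and its Smith normal form has invariant factors (1,1,1,1,1).

∂_2: C_2 → C_1 acts by ∂[p,q,r] = [q,r] − [p,r] + [p,q]. For instance
  ∂[3,4,5] = [4,5] − [3,5] + [3,4],
  ∂[0,1,3] = [1,3] − [0,3] + [0,1].
This gives a 12×8 integer matrix of rank 7; reducing to Smith normal form yields diagonal entries (1,1,1,1,1,1,1).

Computing H_k = (kernel of ∂_k) / (image of ∂_{k+1}):

  H_0: rank C_0 − rank ∂_1 = 6 − 5 = 1, and the invariant factors of ∂_1 are all 1, so H_0 = Z.
  H_1: rank ker ∂_1 − rank ∂_2 = (12 − 5) − 7 = 0, and the invariant factors of ∂_2 are all 1, so H_1 = 0.
  H_2: rank ker ∂_2 − rank ∂_3 = (8 − 7) − 0 = 1, and there is no ∂_3, so H_2 = Z.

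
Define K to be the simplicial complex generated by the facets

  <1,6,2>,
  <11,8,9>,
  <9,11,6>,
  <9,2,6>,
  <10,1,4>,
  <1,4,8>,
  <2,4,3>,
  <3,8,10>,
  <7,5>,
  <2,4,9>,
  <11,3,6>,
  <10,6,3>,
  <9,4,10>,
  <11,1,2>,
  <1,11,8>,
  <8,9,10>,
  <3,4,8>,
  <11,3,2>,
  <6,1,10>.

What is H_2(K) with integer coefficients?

Fix the vertex order 1 < 2 < 3 < 4 < 5 < 6 < 7 < 8 < 9 < 10 < 11 and write every simplex with vertices in increasing order. Then dim K = 2 and the simplices of K are:

  0-simplices (11): [1], [2], [3], [4], [5], [6], [7], [8], [9], [10], [11]
  1-simplices (28): (28 of them)
  2-simplices (18): (18 of them)

Hence C_0 ≅ Z^11, C_1 ≅ Z^28, C_2 ≅ Z^18.

Boundary ∂_1: C_1 → C_0 maps an edge to its endpoints' difference, ∂[p,q] = q − p. For instance
  ∂[3,11] = [11] − [3].
The resulting 11×28 matrix has rank 9, and its Smith normal form has invariant factors (1,1,1,1,1,1,1,1,1).

The boundary map ∂_2: C_2 → C_1 sends each 2-simplex [p,q,r] to [q,r] − [p,r] + [p,q]. For instance
  ∂[6,9,11] = [9,11] − [6,11] + [6,9],
  ∂[1,4,8] = [4,8] − [1,8] + [1,4].
The 28×18 boundary matrix has rank 18 and Smith normal form diag(1,1,1,1,1,1,1,1,1,1,1,1,1,1,1,1,1,2).

Now H_k = ker ∂_k / im ∂_{k+1}, so:

  H_2: rank ker ∂_2 − rank ∂_3 = (18 − 18) − 0 = 0, and there is no ∂_3, so H_2 = 0.

H_2 ≅ 0.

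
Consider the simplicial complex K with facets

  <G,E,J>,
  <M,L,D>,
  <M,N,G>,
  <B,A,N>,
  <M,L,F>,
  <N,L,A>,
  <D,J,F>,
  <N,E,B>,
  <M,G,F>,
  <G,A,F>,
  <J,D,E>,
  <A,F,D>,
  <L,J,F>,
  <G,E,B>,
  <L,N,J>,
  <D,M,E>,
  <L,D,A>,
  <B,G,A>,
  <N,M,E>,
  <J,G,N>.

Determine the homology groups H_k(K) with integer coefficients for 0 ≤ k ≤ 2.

Take the total order A < B < D < E < F < G < J < L < M < N on the vertex set. Then K (dimension 2) consists of the simplices:

  0-simplices (10): A, B, D, E, F, G, J, L, M, N
  1-simplices (30): AB, AD, AF, AG, AL, AN, BE, BG, BN, DE, DF, DJ, DL, DM, EG, EJ, EM, EN, FG, FJ, FL, FM, GJ, GM, GN, JL, JN, LM, LN, MN
  2-simplices (20): ABG, ABN, ADF, ADL, AFG, ALN, BEG, BEN, DEJ, DEM, DFJ, DLM, EGJ, EMN, FGM, FJL, FLM, GJN, GMN, JLN

so the chain groups are C_0 ≅ Z^10, C_1 ≅ Z^30, C_2 ≅ Z^20.

Boundary ∂_1: C_1 → C_0 is given by ∂[p,q] = [q] − [p].
The resulting 10×30 matrix has rank 9, and its Smith normal form has invariant factors (1,1,1,1,1,1,1,1,1).

The boundary map ∂_2: C_2 → C_1 acts by ∂[p,q,r] = [q,r] − [p,r] + [p,q]. For instance
  ∂DEJ = EJ − DJ + DE,
  ∂ADF = DF − AF + AD.
The 30×20 boundary matrix has rank 20 and Smith normal form diag(1,1,1,1,1,1,1,1,1,1,1,1,1,1,1,1,1,1,1,2).

From H_k ≅ ker(∂_k) / im(∂_{k+1}) we obtain:

  H_0: rank C_0 − rank ∂_1 = 10 − 9 = 1, and the invariant factors of ∂_1 are all 1, so H_0 ≅ Z.
  H_1: rank ker ∂_1 − rank ∂_2 = (30 − 9) − 20 = 1, and ∂_2 has invariant factor 2 > 1, so H_1 ≅ Z ⊕ Z/2Z.
  H_2: rank ker ∂_2 − rank ∂_3 = (20 − 20) − 0 = 0, and there is no ∂_3, so H_2 ≅ 0.

H_0 ≅ Z,  H_1 ≅ Z ⊕ Z/2Z,  H_2 = 0.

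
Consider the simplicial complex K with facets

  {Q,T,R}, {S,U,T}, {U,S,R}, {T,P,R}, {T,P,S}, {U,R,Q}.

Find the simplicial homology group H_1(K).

We work with the vertex ordering P < Q < R < S < T < U. The simplices of K, each written with vertices in increasing order, are:

  0-simplices (6): P, Q, R, S, T, U
  1-simplices (12): PR, PS, PT, QR, QT, QU, RS, RT, RU, ST, SU, TU
  2-simplices (6): PRT, PST, QRT, QRU, RSU, STU

giving chain groups C_0 ≅ Z^6, C_1 ≅ Z^12, C_2 ≅ Z^6.

The boundary map ∂_1: C_1 → C_0 maps an edge to its endpoints' difference, ∂[p,q] = q − p.
The 6×12 boundary matrix has rank 5 and Smith normal form diag(1,1,1,1,1).

Boundary ∂_2: C_2 → C_1 maps a triangle to the signed sum of its edges. For instance
  ∂QRU = RU − QU + QR,
  ∂QRT = RT − QT + QR.
The 12×6 boundary matrix has rank 6 and Smith normal form diag(1,1,1,1,1,1).

From H_k ≅ ker(∂_k) / im(∂_{k+1}) we obtain:

  H_1: rank ker ∂_1 − rank ∂_2 = (12 − 5) − 6 = 1, and the invariant factors of ∂_2 are all 1, so H_1 ≅ Z.

H_1 = Z.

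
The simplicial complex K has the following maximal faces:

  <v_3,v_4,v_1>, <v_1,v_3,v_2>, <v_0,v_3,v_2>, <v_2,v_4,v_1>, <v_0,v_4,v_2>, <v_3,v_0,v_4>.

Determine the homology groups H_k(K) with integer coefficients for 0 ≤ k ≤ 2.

H_0 = Z,  H_1 = 0,  H_2 = Z.

Order the vertices as v_0 < v_1 < v_2 < v_3 < v_4. Listing each simplex with vertices in this order, K has dimension 2 with simplices:

  0-simplices (5): [v_0], [v_1], [v_2], [v_3], [v_4]
  1-simplices (9): [v_0,v_2], [v_0,v_3], [v_0,v_4], [v_1,v_2], [v_1,v_3], [v_1,v_4], [v_2,v_3], [v_2,v_4], [v_3,v_4]
  2-simplices (6): [v_0,v_2,v_3], [v_0,v_2,v_4], [v_0,v_3,v_4], [v_1,v_2,v_3], [v_1,v_2,v_4], [v_1,v_3,v_4]

Hence C_0 ≅ Z^5, C_1 ≅ Z^9, C_2 ≅ Z^6.

∂_1: C_1 → C_0 sends each edge [p,q] (with p < q) to q − p.
This gives a 5×9 integer matrix of rank 4; reducing to Smith normal form yields diagonal entries (1,1,1,1).

∂_2: C_2 → C_1 maps a triangle to the signed sum of its edges. For instance
  ∂[v_1,v_3,v_4] = [v_3,v_4] − [v_1,v_4] + [v_1,v_3],
  ∂[v_0,v_2,v_3] = [v_2,v_3] − [v_0,v_3] + [v_0,v_2].
The resulting 9×6 matrix has rank 5, and its Smith normal form has invariant factors (1,1,1,1,1).

Now H_k = ker ∂_k / im ∂_{k+1}, so:

  H_0: rank C_0 − rank ∂_1 = 5 − 4 = 1, and the invariant factors of ∂_1 are all 1, so H_0 ≅ Z.
  H_1: rank ker ∂_1 − rank ∂_2 = (9 − 4) − 5 = 0, and the invariant factors of ∂_2 are all 1, so H_1 ≅ 0.
  H_2: rank ker ∂_2 − rank ∂_3 = (6 − 5) − 0 = 1, and there is no ∂_3, so H_2 ≅ Z.

As a check, the Euler characteristic is 5 − 9 + 6 = 2, which agrees with 1 − 0 + 1 = 2.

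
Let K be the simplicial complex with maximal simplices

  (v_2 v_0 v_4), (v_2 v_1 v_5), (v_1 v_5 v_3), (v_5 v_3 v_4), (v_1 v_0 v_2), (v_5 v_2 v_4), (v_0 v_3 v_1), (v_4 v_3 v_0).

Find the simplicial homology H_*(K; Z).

H_0 ≅ Z,  H_1 = 0,  H_2 ≅ Z.

We work with the vertex ordering v_0 < v_1 < v_2 < v_3 < v_4 < v_5. The simplices of K, each written with vertices in increasing order, are:

  0-simplices (6): [v_0], [v_1], [v_2], [v_3], [v_4], [v_5]
  1-simplices (12): [v_0,v_1], [v_0,v_2], [v_0,v_3], [v_0,v_4], [v_1,v_2], [v_1,v_3], [v_1,v_5], [v_2,v_4], [v_2,v_5], [v_3,v_4], [v_3,v_5], [v_4,v_5]
  2-simplices (8): [v_0,v_1,v_2], [v_0,v_1,v_3], [v_0,v_2,v_4], [v_0,v_3,v_4], [v_1,v_2,v_5], [v_1,v_3,v_5], [v_2,v_4,v_5], [v_3,v_4,v_5]

giving chain groups C_0 ≅ Z^6, C_1 ≅ Z^12, C_2 ≅ Z^8.

Boundary ∂_1: C_1 → C_0 is given by ∂[p,q] = [q] − [p]. For instance
  ∂[v_1,v_5] = [v_5] − [v_1].
The 6×12 boundary matrix has rank 5 and Smith normal form diag(1,1,1,1,1).

Boundary ∂_2: C_2 → C_1 acts by ∂[p,q,r] = [q,r] − [p,r] + [p,q]. For instance
  ∂[v_1,v_2,v_5] = [v_2,v_5] − [v_1,v_5] + [v_1,v_2],
  ∂[v_0,v_1,v_3] = [v_1,v_3] − [v_0,v_3] + [v_0,v_1].
The resulting 12×8 matrix has rank 7, and its Smith normal form has invariant factors (1,1,1,1,1,1,1).

Reading off H_k = ker ∂_k / im ∂_{k+1}:

  H_0: rank C_0 − rank ∂_1 = 6 − 5 = 1, and the invariant factors of ∂_1 are all 1, so H_0 ≅ Z.
  H_1: rank ker ∂_1 − rank ∂_2 = (12 − 5) − 7 = 0, and the invariant factors of ∂_2 are all 1, so H_1 ≅ 0.
  H_2: rank ker ∂_2 − rank ∂_3 = (8 − 7) − 0 = 1, and there is no ∂_3, so H_2 ≅ Z.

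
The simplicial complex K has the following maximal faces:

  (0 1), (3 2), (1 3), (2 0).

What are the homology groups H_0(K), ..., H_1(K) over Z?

Order the vertices as 0 < 1 < 2 < 3. Listing each simplex with vertices in this order, K has dimension 1 with simplices:

  0-simplices (4): [0], [1], [2], [3]
  1-simplices (4): [0,1], [0,2], [1,3], [2,3]

so the chain groups are C_0 ≅ Z^4, C_1 ≅ Z^4.

∂_1: C_1 → C_0 sends each edge [p,q] (with p < q) to q − p.
The 4×4 boundary matrix has rank 3 and Smith normal form diag(1,1,1).

From H_k ≅ ker(∂_k) / im(∂_{k+1}) we obtain:

  H_0: rank C_0 − rank ∂_1 = 4 − 3 = 1, and the invariant factors of ∂_1 are all 1, so H_0 ≅ Z.
  H_1: rank ker ∂_1 − rank ∂_2 = (4 − 3) − 0 = 1, and there is no ∂_2, so H_1 ≅ Z.

As a check, the Euler characteristic is 4 − 4 = 0, which agrees with 1 − 1 = 0.

H_0 = Z,  H_1 = Z.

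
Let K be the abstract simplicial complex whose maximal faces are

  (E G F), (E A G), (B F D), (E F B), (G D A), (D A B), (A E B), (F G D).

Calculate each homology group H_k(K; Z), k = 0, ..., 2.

Take the total order A < B < D < E < F < G on the vertex set. Then K (dimension 2) consists of the simplices:

  0-simplices (6): A, B, D, E, F, G
  1-simplices (12): AB, AD, AE, AG, BD, BE, BF, DF, DG, EF, EG, FG
  2-simplices (8): ABD, ABE, ADG, AEG, BDF, BEF, DFG, EFG

giving chain groups C_0 ≅ Z^6, C_1 ≅ Z^12, C_2 ≅ Z^8.

The boundary map ∂_1: C_1 → C_0 maps an edge to its endpoints' difference, ∂[p,q] = q − p.
The resulting 6×12 matrix has rank 5, and its Smith normal form has invariant factors (1,1,1,1,1).

∂_2: C_2 → C_1 sends each 2-simplex [p,q,r] to [q,r] − [p,r] + [p,q]. For instance
  ∂ABE = BE − AE + AB,
  ∂ABD = BD − AD + AB.
As a 12×8 matrix over Z this has rank 7, with invariant factors (1,1,1,1,1,1,1).

Now H_k = ker ∂_k / im ∂_{k+1}, so:

  H_0: rank C_0 − rank ∂_1 = 6 − 5 = 1, and the invariant factors of ∂_1 are all 1, so H_0 = Z.
  H_1: rank ker ∂_1 − rank ∂_2 = (12 − 5) − 7 = 0, and the invariant factors of ∂_2 are all 1, so H_1 = 0.
  H_2: rank ker ∂_2 − rank ∂_3 = (8 − 7) − 0 = 1, and there is no ∂_3, so H_2 = Z.

As a check, the Euler characteristic is 6 − 12 + 8 = 2, which agrees with 1 − 0 + 1 = 2.
(K is a triangulation of the 2-sphere S^2.)

H_0 = Z,  H_1 = 0,  H_2 = Z.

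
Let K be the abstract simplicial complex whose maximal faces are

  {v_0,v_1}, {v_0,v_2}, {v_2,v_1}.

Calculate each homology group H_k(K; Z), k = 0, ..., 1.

Order the vertices as v_0 < v_1 < v_2. Listing each simplex with vertices in this order, K has dimension 1 with simplices:

  0-simplices (3): [v_0], [v_1], [v_2]
  1-simplices (3): [v_0,v_1], [v_0,v_2], [v_1,v_2]

so the chain groups are C_0 ≅ Z^3, C_1 ≅ Z^3.

Boundary ∂_1: C_1 → C_0 is given by ∂[p,q] = [q] − [p]. For instance
  ∂[v_0,v_1] = [v_1] − [v_0].
As a 3×3 matrix over Z this has rank 2, with invariant factors (1,1).

From H_k ≅ ker(∂_k) / im(∂_{k+1}) we obtain:

  H_0: rank C_0 − rank ∂_1 = 3 − 2 = 1, and the invariant factors of ∂_1 are all 1, so H_0 ≅ Z.
  H_1: rank ker ∂_1 − rank ∂_2 = (3 − 2) − 0 = 1, and there is no ∂_2, so H_1 ≅ Z.

H_0 ≅ Z,  H_1 ≅ Z.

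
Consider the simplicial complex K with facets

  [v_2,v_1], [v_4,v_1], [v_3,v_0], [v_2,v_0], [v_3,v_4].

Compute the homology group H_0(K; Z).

Take the total order v_0 < v_1 < v_2 < v_3 < v_4 on the vertex set. Then K (dimension 1) consists of the simplices:

  0-simplices (5): [v_0], [v_1], [v_2], [v_3], [v_4]
  1-simplices (5): [v_0,v_2], [v_0,v_3], [v_1,v_2], [v_1,v_4], [v_3,v_4]

giving chain groups C_0 ≅ Z^5, C_1 ≅ Z^5.

∂_1: C_1 → C_0 is given by ∂[p,q] = [q] − [p]. For instance
  ∂[v_0,v_3] = [v_3] − [v_0].
As a 5×5 matrix over Z this has rank 4, with invariant factors (1,1,1,1).

Computing H_k = (kernel of ∂_k) / (image of ∂_{k+1}):

  H_0: rank C_0 − rank ∂_1 = 5 − 4 = 1, and the invariant factors of ∂_1 are all 1, so H_0 ≅ Z.

(K is a triangulation of the circle S^1.)

H_0 = Z.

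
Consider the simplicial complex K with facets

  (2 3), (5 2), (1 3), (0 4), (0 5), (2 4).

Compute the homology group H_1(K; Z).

H_1 = Z.

Order the vertices as 0 < 1 < 2 < 3 < 4 < 5. Listing each simplex with vertices in this order, K has dimension 1 with simplices:

  0-simplices (6): [0], [1], [2], [3], [4], [5]
  1-simplices (6): [0,4], [0,5], [1,3], [2,3], [2,4], [2,5]

giving chain groups C_0 ≅ Z^6, C_1 ≅ Z^6.

∂_1: C_1 → C_0 is given by ∂[p,q] = [q] − [p].
The resulting 6×6 matrix has rank 5, and its Smith normal form has invariant factors (1,1,1,1,1).

Reading off H_k = ker ∂_k / im ∂_{k+1}:

  H_1: rank ker ∂_1 − rank ∂_2 = (6 − 5) − 0 = 1, and there is no ∂_2, so H_1 ≅ Z.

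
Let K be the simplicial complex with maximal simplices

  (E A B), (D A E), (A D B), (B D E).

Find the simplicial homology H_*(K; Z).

H_0 = Z,  H_1 = 0,  H_2 = Z.

Fix the vertex order A < B < D < E and write every simplex with vertices in increasing order. Then dim K = 2 and the simplices of K are:

  0-simplices (4): A, B, D, E
  1-simplices (6): AB, AD, AE, BD, BE, DE
  2-simplices (4): ABD, ABE, ADE, BDE

giving chain groups C_0 ≅ Z^4, C_1 ≅ Z^6, C_2 ≅ Z^4.

∂_1: C_1 → C_0 maps an edge to its endpoints' difference, ∂[p,q] = q − p. For instance
  ∂AD = D − A.
The resulting 4×6 matrix has rank 3, and its Smith normal form has invariant factors (1,1,1).

The boundary map ∂_2: C_2 → C_1 acts by ∂[p,q,r] = [q,r] − [p,r] + [p,q]. For instance
  ∂ABD = BD − AD + AB,
  ∂BDE = DE − BE + BD.
As a 6×4 matrix over Z this has rank 3, with invariant factors (1,1,1).

Now H_k = ker ∂_k / im ∂_{k+1}, so:

  H_0: rank C_0 − rank ∂_1 = 4 − 3 = 1, and the invariant factors of ∂_1 are all 1, so H_0 ≅ Z.
  H_1: rank ker ∂_1 − rank ∂_2 = (6 − 3) − 3 = 0, and the invariant factors of ∂_2 are all 1, so H_1 ≅ 0.
  H_2: rank ker ∂_2 − rank ∂_3 = (4 − 3) − 0 = 1, and there is no ∂_3, so H_2 ≅ Z.

As a check, the Euler characteristic is 4 − 6 + 4 = 2, which agrees with 1 − 0 + 1 = 2.
(K is a triangulation of the 2-sphere S^2.)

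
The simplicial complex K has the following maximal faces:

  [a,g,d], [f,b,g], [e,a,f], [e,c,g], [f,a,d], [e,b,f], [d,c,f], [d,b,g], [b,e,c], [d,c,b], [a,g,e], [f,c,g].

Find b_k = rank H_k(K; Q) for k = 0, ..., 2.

b_0 = 1, b_1 = 0, b_2 = 0.

Order the vertices as a < b < c < d < e < f < g. Listing each simplex with vertices in this order, K has dimension 2 with simplices:

  0-simplices (7): a, b, c, d, e, f, g
  1-simplices (18): ad, ae, af, ag, bc, bd, be, bf, bg, cd, ce, cf, cg, df, dg, ef, eg, fg
  2-simplices (12): adf, adg, aef, aeg, bcd, bce, bdg, bef, bfg, cdf, ceg, cfg

so the chain groups are C_0 ≅ Z^7, C_1 ≅ Z^18, C_2 ≅ Z^12.

The boundary map ∂_1: C_1 → C_0 maps an edge to its endpoints' difference, ∂[p,q] = q − p.
As a 7×18 matrix over Z this has rank 6, with invariant factors (1,1,1,1,1,1).

The boundary map ∂_2: C_2 → C_1 maps a triangle to the signed sum of its edges. For instance
  ∂ceg = eg − cg + ce,
  ∂aef = ef − af + ae.
The resulting 18×12 matrix has rank 12, and its Smith normal form has invariant factors (1,1,1,1,1,1,1,1,1,1,1,2).

Now H_k = ker ∂_k / im ∂_{k+1}, so:

  H_0: rank C_0 − rank ∂_1 = 7 − 6 = 1, and the invariant factors of ∂_1 are all 1, so H_0 = Z.
  H_1: rank ker ∂_1 − rank ∂_2 = (18 − 6) − 12 = 0, and ∂_2 has invariant factor 2 > 1, so H_1 = Z/2.
  H_2: rank ker ∂_2 − rank ∂_3 = (12 − 12) − 0 = 0, and there is no ∂_3, so H_2 = 0.

(K is a triangulation of the real projective plane RP^2.)

Hence the Betti numbers are b_0 = 1, b_1 = 0, b_2 = 0.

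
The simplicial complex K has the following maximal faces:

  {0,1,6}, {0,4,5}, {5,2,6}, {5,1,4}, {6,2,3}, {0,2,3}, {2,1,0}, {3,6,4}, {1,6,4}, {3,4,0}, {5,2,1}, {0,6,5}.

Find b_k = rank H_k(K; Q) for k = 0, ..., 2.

b_0 = 1, b_1 = 0, b_2 = 0.

Take the total order 0 < 1 < 2 < 3 < 4 < 5 < 6 on the vertex set. Then K (dimension 2) consists of the simplices:

  0-simplices (7): [0], [1], [2], [3], [4], [5], [6]
  1-simplices (18): [0,1], [0,2], [0,3], [0,4], [0,5], [0,6], [1,2], [1,4], [1,5], [1,6], [2,3], [2,5], [2,6], [3,4], [3,6], [4,5], [4,6], [5,6]
  2-simplices (12): [0,1,2], [0,1,6], [0,2,3], [0,3,4], [0,4,5], [0,5,6], [1,2,5], [1,4,5], [1,4,6], [2,3,6], [2,5,6], [3,4,6]

so the chain groups are C_0 ≅ Z^7, C_1 ≅ Z^18, C_2 ≅ Z^12.

The boundary map ∂_1: C_1 → C_0 is given by ∂[p,q] = [q] − [p].
As a 7×18 matrix over Z this has rank 6, with invariant factors (1,1,1,1,1,1).

The boundary map ∂_2: C_2 → C_1 sends each 2-simplex [p,q,r] to [q,r] − [p,r] + [p,q]. For instance
  ∂[0,1,6] = [1,6] − [0,6] + [0,1],
  ∂[3,4,6] = [4,6] − [3,6] + [3,4].
As a 18×12 matrix over Z this has rank 12, with invariant factors (1,1,1,1,1,1,1,1,1,1,1,2).

Reading off H_k = ker ∂_k / im ∂_{k+1}:

  H_0: rank C_0 − rank ∂_1 = 7 − 6 = 1, and the invariant factors of ∂_1 are all 1, so H_0 ≅ Z.
  H_1: rank ker ∂_1 − rank ∂_2 = (18 − 6) − 12 = 0, and ∂_2 has invariant factor 2 > 1, so H_1 ≅ Z_2.
  H_2: rank ker ∂_2 − rank ∂_3 = (12 − 12) − 0 = 0, and there is no ∂_3, so H_2 ≅ 0.

(K is a triangulation of the real projective plane RP^2.)

Hence the Betti numbers are b_0 = 1, b_1 = 0, b_2 = 0.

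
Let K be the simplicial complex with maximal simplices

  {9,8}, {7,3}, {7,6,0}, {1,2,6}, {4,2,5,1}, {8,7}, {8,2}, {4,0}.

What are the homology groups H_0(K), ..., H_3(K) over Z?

H_0 ≅ Z,  H_1 ≅ Z^2,  H_2 = 0,  H_3 = 0.

We work with the vertex ordering 0 < 1 < 2 < 3 < 4 < 5 < 6 < 7 < 8 < 9. The simplices of K, each written with vertices in increasing order, are:

  0-simplices (10): [0], [1], [2], [3], [4], [5], [6], [7], [8], [9]
  1-simplices (16): [0,4], [0,6], [0,7], [1,2], [1,4], [1,5], [1,6], [2,4], [2,5], [2,6], [2,8], [3,7], [4,5], [6,7], [7,8], [8,9]
  2-simplices (6): [0,6,7], [1,2,4], [1,2,5], [1,2,6], [1,4,5], [2,4,5]
  3-simplices (1): [1,2,4,5]

giving chain groups C_0 ≅ Z^10, C_1 ≅ Z^16, C_2 ≅ Z^6, C_3 ≅ Z^1.

The boundary map ∂_1: C_1 → C_0 is given by ∂[p,q] = [q] − [p].
As a 10×16 matrix over Z this has rank 9, with invariant factors (1,1,1,1,1,1,1,1,1).

∂_2: C_2 → C_1 maps a triangle to the signed sum of its edges. For instance
  ∂[1,2,4] = [2,4] − [1,4] + [1,2],
  ∂[1,4,5] = [4,5] − [1,5] + [1,4].
The 16×6 boundary matrix has rank 5 and Smith normal form diag(1,1,1,1,1).

The boundary map ∂_3: C_3 → C_2 sends each 3-simplex σ to the alternating sum Σ_i (−1)^i (σ with its i-th vertex removed). For instance
  ∂[1,2,4,5] = [2,4,5] − [1,4,5] + [1,2,5] − [1,2,4].
As a 6×1 matrix over Z this has rank 1, with invariant factors (1).

Now H_k = ker ∂_k / im ∂_{k+1}, so:

  H_0: rank C_0 − rank ∂_1 = 10 − 9 = 1, and the invariant factors of ∂_1 are all 1, so H_0 ≅ Z.
  H_1: rank ker ∂_1 − rank ∂_2 = (16 − 9) − 5 = 2, and the invariant factors of ∂_2 are all 1, so H_1 ≅ Z^2.
  H_2: rank ker ∂_2 − rank ∂_3 = (6 − 5) − 1 = 0, and the invariant factors of ∂_3 are all 1, so H_2 ≅ 0.
  H_3: rank ker ∂_3 − rank ∂_4 = (1 − 1) − 0 = 0, and there is no ∂_4, so H_3 ≅ 0.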